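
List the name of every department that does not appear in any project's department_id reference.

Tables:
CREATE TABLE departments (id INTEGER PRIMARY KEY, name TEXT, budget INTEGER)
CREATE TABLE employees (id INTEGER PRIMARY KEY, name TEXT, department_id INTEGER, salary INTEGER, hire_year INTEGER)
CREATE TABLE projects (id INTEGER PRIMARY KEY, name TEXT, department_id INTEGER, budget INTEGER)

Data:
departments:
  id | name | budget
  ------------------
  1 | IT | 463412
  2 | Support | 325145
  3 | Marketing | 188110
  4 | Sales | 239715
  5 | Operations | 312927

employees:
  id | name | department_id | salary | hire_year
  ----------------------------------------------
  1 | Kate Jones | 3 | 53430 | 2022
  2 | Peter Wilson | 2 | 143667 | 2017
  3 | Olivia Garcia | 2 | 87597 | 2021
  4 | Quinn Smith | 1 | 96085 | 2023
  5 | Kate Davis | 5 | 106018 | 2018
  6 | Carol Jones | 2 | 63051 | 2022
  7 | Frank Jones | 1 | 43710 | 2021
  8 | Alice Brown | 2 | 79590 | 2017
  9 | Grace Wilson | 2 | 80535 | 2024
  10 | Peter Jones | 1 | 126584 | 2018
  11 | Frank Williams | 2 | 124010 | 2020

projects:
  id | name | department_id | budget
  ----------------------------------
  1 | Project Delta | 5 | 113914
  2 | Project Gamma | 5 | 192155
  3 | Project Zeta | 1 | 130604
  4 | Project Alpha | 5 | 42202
SELECT p.name FROM departments p LEFT JOIN projects c ON c.department_id = p.id WHERE c.id IS NULL

Execution result:
name
Support
Marketing
Sales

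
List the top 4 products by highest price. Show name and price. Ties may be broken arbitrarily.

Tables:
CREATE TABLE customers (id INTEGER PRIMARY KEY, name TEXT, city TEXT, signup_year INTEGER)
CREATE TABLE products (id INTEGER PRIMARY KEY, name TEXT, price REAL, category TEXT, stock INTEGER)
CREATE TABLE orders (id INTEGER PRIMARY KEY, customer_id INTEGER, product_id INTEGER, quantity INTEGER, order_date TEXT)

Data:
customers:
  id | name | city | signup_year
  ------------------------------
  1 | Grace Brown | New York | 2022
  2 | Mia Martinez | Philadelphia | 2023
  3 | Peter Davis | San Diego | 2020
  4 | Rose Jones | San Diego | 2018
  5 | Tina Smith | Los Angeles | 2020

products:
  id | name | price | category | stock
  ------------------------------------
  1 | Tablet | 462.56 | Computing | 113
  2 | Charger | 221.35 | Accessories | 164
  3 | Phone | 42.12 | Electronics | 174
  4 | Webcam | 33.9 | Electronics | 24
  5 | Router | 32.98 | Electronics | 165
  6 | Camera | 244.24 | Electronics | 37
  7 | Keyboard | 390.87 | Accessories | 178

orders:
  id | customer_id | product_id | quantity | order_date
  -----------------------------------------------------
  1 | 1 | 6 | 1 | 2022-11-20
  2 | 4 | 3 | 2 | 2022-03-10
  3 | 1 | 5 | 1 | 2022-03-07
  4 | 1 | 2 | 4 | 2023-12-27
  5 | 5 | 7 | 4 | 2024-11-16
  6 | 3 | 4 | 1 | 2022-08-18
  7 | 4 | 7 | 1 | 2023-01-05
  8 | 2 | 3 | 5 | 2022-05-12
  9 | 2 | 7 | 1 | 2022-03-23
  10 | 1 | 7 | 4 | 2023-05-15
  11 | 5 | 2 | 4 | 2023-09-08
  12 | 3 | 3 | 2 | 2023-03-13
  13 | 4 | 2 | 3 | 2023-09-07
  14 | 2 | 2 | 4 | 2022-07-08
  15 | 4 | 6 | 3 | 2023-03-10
SELECT name, price FROM products ORDER BY price DESC LIMIT 4

Execution result:
name | price
Tablet | 462.56
Keyboard | 390.87
Camera | 244.24
Charger | 221.35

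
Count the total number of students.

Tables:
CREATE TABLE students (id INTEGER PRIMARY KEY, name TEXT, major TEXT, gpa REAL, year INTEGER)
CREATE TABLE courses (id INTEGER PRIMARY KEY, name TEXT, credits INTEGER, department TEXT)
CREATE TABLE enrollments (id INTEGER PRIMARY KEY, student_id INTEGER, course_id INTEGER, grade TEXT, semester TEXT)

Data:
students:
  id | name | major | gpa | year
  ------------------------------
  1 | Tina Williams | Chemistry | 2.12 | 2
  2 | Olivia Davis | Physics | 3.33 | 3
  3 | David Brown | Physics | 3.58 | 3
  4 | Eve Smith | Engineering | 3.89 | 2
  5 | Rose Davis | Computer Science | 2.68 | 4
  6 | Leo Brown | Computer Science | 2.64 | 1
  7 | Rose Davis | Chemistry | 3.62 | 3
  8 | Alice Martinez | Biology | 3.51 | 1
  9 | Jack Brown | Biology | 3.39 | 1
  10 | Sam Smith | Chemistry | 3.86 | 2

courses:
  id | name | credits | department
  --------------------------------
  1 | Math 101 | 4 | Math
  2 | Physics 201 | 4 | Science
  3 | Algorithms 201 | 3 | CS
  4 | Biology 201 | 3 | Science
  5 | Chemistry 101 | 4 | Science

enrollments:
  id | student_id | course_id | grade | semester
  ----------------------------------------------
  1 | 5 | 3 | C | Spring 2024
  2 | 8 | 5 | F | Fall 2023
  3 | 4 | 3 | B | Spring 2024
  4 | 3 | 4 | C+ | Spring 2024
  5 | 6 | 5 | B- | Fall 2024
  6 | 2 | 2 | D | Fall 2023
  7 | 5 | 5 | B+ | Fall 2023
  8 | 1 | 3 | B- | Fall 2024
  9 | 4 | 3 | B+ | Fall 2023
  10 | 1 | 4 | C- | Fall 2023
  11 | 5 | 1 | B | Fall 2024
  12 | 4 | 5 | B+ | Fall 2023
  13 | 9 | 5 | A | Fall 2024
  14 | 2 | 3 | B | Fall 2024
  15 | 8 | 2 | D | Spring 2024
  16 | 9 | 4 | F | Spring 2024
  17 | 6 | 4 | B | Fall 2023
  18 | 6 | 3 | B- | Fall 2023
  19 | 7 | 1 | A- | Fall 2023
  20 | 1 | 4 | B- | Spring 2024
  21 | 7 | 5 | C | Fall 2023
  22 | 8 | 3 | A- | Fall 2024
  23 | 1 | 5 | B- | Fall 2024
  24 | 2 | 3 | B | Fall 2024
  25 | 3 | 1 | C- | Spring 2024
SELECT COUNT(*) FROM students

Execution result:
10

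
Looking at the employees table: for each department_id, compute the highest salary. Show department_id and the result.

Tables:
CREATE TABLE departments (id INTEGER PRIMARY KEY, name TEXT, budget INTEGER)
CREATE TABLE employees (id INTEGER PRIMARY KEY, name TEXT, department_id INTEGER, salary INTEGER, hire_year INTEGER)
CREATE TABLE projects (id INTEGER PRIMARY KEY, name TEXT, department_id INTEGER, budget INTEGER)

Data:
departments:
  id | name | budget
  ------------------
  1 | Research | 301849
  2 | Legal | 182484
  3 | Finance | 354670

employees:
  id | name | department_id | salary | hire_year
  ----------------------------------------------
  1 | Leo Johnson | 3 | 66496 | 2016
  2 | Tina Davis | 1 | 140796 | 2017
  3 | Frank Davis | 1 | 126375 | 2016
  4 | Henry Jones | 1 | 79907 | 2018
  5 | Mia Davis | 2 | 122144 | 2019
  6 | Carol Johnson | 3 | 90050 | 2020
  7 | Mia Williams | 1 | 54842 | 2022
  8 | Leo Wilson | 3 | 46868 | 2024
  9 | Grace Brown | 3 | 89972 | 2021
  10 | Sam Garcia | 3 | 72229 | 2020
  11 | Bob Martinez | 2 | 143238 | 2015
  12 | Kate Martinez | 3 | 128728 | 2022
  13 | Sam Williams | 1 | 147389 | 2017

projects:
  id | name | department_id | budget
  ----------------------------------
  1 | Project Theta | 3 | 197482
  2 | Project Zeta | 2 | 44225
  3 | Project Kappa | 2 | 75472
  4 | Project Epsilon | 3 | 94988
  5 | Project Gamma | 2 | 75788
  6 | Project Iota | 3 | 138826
SELECT department_id, MAX(salary) AS max_salary FROM employees GROUP BY department_id

Execution result:
department_id | max_salary
1 | 147389
2 | 143238
3 | 128728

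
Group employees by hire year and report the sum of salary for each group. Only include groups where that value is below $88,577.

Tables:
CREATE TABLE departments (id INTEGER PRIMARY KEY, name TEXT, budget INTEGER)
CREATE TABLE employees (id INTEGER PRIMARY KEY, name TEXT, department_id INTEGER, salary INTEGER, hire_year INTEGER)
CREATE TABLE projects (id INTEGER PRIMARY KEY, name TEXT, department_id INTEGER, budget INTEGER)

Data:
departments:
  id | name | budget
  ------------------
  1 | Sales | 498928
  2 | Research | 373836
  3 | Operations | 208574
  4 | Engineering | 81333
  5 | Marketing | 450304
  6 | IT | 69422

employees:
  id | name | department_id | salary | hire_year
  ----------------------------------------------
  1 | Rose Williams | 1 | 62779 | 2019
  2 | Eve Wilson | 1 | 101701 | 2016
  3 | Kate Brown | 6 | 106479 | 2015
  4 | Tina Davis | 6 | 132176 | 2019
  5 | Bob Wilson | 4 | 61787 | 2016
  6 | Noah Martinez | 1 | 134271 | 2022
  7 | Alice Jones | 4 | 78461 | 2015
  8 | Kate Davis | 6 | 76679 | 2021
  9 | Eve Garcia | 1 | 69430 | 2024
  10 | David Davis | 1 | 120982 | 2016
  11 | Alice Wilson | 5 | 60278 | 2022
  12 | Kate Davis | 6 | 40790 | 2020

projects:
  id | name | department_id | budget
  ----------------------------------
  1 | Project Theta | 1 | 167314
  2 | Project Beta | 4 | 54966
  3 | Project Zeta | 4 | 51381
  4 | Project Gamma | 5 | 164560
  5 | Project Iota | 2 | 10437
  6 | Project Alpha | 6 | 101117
SELECT hire_year, SUM(salary) AS sum_salary FROM employees GROUP BY hire_year HAVING SUM(salary) < 88577

Execution result:
hire_year | sum_salary
2020 | 40790
2021 | 76679
2024 | 69430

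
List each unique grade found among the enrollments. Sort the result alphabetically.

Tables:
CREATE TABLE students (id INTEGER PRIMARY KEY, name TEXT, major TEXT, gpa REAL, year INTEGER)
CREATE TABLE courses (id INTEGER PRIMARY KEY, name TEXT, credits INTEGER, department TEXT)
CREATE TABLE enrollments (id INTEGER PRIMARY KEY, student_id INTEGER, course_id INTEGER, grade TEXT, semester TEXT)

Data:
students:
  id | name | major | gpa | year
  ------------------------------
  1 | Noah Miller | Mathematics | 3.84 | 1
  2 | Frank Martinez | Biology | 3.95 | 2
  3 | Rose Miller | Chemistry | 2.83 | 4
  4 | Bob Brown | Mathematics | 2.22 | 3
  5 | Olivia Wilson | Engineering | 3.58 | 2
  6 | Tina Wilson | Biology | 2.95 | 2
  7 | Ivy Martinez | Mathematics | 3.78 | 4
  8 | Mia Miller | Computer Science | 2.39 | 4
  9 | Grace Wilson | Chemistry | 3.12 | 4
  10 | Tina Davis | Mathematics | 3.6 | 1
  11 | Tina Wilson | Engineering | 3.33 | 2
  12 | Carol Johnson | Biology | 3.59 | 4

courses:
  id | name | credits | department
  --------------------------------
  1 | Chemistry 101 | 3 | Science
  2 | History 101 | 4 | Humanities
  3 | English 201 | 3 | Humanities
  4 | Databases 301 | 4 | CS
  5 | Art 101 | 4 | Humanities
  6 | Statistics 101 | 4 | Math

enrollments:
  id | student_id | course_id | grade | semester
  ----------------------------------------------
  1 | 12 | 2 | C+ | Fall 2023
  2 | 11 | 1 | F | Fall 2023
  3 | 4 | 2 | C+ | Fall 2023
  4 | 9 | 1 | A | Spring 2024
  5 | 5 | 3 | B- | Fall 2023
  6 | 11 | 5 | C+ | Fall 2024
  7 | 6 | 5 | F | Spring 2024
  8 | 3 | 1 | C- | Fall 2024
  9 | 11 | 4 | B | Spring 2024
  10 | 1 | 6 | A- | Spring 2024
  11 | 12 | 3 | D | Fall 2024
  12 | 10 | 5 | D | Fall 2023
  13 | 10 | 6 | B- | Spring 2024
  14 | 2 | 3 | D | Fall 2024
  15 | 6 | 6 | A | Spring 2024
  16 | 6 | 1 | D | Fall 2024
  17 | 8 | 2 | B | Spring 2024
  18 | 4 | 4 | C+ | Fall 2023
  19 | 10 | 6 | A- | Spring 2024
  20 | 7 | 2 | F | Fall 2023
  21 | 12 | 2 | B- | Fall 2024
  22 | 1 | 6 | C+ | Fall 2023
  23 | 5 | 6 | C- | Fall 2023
SELECT DISTINCT grade FROM enrollments ORDER BY grade

Execution result:
grade
A
A-
B
B-
C+
C-
D
F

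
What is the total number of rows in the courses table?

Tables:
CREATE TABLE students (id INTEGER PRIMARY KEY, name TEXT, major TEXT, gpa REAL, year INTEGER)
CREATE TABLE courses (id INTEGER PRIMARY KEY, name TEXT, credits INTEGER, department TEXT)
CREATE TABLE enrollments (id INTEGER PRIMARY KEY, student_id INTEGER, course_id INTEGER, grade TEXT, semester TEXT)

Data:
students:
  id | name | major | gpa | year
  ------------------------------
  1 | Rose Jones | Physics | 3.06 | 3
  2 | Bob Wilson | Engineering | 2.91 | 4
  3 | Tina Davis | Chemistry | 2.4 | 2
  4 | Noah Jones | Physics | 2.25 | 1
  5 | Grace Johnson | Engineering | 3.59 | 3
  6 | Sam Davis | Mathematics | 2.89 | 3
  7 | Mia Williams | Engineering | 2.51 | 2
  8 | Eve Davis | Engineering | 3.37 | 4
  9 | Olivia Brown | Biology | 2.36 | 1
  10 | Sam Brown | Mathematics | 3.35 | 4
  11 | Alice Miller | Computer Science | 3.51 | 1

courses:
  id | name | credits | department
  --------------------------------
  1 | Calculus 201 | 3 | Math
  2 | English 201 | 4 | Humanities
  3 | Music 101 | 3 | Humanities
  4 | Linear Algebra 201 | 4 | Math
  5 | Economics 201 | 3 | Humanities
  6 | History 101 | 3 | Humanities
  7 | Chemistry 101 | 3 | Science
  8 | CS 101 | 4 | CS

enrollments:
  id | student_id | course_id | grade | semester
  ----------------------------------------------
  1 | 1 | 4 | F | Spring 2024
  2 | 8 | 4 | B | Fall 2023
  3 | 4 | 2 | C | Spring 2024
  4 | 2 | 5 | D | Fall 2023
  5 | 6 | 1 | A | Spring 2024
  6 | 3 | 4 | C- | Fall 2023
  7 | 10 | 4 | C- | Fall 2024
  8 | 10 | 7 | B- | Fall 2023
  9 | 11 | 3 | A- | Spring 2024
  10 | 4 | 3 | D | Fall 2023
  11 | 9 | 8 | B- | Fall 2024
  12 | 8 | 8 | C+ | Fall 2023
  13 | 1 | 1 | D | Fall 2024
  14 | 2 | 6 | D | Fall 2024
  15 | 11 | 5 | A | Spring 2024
SELECT COUNT(*) FROM courses

Execution result:
8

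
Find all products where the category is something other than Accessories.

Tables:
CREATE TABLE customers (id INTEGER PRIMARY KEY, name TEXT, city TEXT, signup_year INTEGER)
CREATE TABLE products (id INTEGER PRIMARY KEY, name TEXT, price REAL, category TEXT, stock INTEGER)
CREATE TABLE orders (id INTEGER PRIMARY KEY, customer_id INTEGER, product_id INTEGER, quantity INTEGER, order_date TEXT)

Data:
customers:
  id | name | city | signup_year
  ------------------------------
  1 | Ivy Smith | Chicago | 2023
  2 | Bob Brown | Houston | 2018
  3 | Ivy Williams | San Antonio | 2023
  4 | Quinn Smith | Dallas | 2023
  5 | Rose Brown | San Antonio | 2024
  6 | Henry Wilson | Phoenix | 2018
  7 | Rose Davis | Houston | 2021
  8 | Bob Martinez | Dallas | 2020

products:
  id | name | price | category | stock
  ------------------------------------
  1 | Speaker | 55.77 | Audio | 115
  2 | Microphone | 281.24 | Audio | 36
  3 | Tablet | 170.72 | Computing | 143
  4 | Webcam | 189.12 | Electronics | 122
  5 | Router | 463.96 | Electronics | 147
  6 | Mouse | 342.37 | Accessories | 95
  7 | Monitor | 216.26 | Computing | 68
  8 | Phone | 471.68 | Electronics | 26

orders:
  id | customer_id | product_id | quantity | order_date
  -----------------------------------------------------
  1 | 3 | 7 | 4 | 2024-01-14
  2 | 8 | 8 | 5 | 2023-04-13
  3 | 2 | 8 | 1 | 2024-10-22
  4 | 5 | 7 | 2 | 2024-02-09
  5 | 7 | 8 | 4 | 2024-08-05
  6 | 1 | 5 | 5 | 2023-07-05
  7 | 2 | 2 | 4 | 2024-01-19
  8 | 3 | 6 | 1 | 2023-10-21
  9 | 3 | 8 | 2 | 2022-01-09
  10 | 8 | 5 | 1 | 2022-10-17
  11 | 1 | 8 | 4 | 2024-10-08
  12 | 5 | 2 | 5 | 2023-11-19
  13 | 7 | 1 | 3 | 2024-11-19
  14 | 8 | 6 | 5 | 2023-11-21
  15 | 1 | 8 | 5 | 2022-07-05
SELECT name, category FROM products WHERE category <> 'Accessories'

Execution result:
name | category
Speaker | Audio
Microphone | Audio
Tablet | Computing
Webcam | Electronics
Router | Electronics
Monitor | Computing
Phone | Electronics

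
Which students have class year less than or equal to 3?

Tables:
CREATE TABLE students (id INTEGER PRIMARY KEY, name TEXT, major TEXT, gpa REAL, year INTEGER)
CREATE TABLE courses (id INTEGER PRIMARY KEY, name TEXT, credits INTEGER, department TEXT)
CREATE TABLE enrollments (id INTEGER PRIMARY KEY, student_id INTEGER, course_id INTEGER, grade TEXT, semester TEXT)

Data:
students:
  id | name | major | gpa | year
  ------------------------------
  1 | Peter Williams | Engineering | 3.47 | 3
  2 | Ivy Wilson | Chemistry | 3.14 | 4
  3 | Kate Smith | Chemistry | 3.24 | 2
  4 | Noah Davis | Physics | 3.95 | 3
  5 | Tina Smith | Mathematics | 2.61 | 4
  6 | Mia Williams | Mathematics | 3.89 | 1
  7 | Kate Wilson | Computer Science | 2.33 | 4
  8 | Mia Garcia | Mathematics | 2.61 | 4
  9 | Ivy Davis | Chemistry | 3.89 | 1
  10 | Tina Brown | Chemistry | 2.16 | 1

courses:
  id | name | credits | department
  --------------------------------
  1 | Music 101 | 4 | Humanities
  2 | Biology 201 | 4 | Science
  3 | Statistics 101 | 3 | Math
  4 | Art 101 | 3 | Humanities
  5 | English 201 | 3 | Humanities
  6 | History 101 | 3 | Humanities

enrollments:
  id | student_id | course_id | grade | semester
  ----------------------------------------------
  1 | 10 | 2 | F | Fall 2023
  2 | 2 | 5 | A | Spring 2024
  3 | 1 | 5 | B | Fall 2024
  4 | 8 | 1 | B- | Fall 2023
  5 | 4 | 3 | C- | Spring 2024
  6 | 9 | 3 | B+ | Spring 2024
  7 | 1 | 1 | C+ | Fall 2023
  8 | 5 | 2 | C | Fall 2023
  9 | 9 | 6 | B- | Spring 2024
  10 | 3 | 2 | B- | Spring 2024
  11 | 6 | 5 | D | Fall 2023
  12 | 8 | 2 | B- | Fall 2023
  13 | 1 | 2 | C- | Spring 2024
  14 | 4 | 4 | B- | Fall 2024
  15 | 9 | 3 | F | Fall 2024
SELECT name, year FROM students WHERE year <= 3

Execution result:
name | year
Peter Williams | 3
Kate Smith | 2
Noah Davis | 3
Mia Williams | 1
Ivy Davis | 1
Tina Brown | 1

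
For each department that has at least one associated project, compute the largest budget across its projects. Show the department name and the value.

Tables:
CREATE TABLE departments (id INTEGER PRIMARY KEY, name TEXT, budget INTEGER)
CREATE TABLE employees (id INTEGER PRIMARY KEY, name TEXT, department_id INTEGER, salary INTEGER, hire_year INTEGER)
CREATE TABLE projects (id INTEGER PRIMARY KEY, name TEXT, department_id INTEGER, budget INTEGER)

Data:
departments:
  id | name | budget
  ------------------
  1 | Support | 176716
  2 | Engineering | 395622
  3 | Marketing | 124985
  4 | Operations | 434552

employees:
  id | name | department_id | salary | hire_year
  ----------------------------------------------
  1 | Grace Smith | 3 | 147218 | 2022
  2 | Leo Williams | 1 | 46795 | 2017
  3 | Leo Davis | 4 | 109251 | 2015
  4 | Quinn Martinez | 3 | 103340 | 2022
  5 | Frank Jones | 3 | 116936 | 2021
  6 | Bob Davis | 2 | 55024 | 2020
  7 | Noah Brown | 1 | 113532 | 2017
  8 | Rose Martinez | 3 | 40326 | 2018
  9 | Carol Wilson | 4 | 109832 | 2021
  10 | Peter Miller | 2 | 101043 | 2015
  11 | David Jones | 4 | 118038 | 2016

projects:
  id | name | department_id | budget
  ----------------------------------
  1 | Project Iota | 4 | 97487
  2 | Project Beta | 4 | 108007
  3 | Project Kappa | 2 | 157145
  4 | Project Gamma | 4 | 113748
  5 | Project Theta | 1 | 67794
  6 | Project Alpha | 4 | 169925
SELECT p.name, MAX(c.budget) AS max_budget FROM projects c JOIN departments p ON c.department_id = p.id GROUP BY p.id, p.name

Execution result:
name | max_budget
Support | 67794
Engineering | 157145
Operations | 169925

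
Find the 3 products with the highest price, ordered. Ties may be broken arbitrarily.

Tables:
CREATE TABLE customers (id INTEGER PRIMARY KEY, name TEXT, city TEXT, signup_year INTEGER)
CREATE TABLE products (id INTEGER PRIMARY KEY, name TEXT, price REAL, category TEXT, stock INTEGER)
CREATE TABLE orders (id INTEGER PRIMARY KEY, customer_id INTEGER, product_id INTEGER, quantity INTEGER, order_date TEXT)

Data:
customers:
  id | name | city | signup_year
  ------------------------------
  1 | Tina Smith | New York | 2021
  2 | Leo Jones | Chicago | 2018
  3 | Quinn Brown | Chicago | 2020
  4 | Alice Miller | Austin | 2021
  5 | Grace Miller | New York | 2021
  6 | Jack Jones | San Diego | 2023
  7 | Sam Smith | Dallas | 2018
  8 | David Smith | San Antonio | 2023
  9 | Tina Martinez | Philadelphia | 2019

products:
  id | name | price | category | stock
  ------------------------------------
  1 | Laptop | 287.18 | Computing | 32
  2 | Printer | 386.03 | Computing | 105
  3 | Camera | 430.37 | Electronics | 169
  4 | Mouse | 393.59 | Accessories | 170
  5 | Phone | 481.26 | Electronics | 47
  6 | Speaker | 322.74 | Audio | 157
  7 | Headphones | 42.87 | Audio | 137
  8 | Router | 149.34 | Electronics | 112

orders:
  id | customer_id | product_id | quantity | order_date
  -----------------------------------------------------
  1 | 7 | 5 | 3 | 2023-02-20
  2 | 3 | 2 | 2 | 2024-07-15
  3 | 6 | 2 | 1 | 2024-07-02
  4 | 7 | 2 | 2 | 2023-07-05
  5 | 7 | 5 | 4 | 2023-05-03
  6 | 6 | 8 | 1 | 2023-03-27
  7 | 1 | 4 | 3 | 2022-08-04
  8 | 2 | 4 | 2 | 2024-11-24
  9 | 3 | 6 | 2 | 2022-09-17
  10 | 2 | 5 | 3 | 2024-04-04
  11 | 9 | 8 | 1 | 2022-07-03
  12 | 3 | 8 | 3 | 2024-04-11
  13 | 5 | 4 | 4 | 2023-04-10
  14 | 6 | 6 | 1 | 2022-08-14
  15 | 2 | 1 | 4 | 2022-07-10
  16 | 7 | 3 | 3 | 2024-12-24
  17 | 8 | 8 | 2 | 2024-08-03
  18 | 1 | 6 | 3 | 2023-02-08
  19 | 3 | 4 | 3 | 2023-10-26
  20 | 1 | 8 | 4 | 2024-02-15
SELECT name, price FROM products ORDER BY price DESC LIMIT 3

Execution result:
name | price
Phone | 481.26
Camera | 430.37
Mouse | 393.59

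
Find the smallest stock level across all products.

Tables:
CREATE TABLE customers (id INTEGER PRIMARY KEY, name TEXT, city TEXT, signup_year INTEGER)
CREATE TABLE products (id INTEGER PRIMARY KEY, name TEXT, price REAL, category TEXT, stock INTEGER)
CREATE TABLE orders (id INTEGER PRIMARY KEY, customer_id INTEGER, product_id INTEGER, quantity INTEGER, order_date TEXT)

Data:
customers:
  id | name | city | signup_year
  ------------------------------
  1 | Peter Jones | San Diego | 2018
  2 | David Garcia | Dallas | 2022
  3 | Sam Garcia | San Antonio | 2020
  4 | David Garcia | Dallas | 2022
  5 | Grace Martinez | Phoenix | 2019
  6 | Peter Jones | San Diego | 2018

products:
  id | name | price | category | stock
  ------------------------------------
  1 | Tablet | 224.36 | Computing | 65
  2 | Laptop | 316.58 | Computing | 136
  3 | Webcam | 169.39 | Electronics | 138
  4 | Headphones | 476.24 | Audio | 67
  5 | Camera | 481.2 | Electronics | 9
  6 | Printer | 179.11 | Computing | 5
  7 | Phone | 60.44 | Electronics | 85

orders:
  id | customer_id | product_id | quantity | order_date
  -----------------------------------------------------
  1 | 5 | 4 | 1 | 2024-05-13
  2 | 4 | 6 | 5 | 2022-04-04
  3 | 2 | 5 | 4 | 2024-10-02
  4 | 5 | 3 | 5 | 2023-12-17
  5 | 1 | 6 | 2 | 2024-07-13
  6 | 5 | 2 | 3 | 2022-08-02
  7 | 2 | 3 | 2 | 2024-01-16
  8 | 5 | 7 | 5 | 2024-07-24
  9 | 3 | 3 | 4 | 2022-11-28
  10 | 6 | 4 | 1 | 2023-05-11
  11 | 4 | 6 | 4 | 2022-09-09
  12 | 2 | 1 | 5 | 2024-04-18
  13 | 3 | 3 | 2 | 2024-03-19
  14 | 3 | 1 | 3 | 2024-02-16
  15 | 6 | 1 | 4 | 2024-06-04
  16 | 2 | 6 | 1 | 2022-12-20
SELECT MIN(stock) FROM products

Execution result:
5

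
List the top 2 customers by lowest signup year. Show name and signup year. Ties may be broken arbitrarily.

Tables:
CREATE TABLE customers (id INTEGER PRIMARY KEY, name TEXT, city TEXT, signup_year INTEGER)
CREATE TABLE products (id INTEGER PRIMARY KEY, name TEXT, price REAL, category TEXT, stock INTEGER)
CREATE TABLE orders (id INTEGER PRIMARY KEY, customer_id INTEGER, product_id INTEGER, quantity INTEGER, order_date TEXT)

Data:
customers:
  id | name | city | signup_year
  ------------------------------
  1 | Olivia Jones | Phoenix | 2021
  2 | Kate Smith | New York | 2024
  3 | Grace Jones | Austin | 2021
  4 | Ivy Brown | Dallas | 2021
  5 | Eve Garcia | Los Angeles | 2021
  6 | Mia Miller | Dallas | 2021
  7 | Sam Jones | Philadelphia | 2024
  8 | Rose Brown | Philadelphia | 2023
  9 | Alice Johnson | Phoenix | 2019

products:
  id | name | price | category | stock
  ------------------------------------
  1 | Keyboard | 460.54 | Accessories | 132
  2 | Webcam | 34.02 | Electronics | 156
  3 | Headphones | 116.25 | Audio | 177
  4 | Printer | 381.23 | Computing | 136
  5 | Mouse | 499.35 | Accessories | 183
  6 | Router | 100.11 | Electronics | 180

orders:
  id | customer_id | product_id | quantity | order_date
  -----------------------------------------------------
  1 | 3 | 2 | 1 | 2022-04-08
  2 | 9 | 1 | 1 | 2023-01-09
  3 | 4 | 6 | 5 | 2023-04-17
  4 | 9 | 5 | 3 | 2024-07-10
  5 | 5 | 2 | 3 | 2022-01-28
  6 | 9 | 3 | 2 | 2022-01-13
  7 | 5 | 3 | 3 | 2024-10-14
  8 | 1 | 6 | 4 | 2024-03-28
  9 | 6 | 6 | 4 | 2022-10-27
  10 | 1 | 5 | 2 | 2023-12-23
SELECT name, signup_year FROM customers ORDER BY signup_year ASC LIMIT 2

Execution result:
name | signup_year
Alice Johnson | 2019
Olivia Jones | 2021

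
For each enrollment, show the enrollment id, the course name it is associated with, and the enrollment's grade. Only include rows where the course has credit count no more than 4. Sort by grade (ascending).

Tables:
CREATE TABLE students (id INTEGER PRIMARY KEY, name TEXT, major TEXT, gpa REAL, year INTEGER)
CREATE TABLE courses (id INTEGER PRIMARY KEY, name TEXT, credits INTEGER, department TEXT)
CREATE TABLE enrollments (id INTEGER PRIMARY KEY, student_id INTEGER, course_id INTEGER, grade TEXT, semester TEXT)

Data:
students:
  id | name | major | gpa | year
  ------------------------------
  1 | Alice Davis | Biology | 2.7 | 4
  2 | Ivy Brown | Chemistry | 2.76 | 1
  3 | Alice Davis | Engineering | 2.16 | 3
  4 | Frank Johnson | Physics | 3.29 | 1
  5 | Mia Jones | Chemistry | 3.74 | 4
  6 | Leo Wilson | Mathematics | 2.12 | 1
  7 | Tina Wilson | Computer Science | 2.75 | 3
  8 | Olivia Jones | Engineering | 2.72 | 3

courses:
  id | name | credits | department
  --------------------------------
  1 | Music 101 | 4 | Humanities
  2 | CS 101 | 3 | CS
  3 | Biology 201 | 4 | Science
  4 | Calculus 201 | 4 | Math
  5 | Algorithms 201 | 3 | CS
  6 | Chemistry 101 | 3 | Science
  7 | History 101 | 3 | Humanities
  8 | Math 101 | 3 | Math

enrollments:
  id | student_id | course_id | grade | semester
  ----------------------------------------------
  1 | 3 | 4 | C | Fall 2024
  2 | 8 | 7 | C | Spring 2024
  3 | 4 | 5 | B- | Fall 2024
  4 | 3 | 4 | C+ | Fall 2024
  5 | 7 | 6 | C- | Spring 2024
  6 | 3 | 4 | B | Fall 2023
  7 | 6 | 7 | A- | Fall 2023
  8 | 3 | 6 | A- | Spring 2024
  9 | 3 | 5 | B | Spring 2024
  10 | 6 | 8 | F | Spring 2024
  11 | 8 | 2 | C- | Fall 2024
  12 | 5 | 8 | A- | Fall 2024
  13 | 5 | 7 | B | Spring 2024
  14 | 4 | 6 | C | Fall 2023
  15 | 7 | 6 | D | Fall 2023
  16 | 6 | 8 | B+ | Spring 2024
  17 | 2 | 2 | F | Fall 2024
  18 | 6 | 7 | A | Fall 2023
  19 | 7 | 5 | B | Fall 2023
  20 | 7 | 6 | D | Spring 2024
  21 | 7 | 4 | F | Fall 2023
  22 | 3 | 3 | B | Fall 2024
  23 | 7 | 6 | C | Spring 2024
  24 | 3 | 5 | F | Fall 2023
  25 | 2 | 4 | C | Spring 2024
SELECT c.id, p.name AS course, c.grade FROM enrollments c JOIN courses p ON c.course_id = p.id WHERE p.credits <= 4 ORDER BY c.grade ASC

Execution result:
id | course | grade
18 | History 101 | A
7 | History 101 | A-
8 | Chemistry 101 | A-
12 | Math 101 | A-
6 | Calculus 201 | B
9 | Algorithms 201 | B
13 | History 101 | B
19 | Algorithms 201 | B
22 | Biology 201 | B
16 | Math 101 | B+
3 | Algorithms 201 | B-
1 | Calculus 201 | C
2 | History 101 | C
14 | Chemistry 101 | C
23 | Chemistry 101 | C
25 | Calculus 201 | C
4 | Calculus 201 | C+
5 | Chemistry 101 | C-
11 | CS 101 | C-
15 | Chemistry 101 | D
20 | Chemistry 101 | D
10 | Math 101 | F
17 | CS 101 | F
21 | Calculus 201 | F
24 | Algorithms 201 | F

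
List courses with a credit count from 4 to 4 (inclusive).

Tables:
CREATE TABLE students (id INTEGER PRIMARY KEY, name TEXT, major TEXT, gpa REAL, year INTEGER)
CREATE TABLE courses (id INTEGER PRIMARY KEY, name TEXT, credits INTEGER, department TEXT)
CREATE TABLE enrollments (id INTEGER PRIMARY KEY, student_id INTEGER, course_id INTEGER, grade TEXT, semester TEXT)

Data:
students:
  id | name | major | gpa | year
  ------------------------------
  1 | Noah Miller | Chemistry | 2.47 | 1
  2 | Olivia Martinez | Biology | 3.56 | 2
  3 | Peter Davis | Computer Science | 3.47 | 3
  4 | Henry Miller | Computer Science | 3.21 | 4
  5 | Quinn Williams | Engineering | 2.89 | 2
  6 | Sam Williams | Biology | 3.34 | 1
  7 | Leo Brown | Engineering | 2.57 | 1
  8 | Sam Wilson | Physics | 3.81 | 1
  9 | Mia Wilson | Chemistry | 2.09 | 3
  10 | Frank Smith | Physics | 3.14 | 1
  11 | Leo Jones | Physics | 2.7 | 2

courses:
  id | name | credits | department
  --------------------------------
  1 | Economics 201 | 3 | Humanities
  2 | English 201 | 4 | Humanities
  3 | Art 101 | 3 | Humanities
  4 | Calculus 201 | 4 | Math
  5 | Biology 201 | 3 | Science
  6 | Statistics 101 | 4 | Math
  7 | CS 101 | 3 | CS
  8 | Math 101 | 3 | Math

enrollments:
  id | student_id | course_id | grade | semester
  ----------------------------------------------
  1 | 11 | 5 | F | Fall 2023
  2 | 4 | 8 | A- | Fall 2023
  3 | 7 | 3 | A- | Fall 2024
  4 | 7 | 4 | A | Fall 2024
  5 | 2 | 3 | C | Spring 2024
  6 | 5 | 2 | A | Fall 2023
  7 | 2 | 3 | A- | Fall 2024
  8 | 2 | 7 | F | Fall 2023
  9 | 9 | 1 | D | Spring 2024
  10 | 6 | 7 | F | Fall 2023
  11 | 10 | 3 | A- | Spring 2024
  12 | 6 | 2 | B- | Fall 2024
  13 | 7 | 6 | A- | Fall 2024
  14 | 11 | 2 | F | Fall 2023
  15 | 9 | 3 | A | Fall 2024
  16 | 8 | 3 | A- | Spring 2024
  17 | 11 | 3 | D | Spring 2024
SELECT name, credits FROM courses WHERE credits BETWEEN 4 AND 4

Execution result:
name | credits
English 201 | 4
Calculus 201 | 4
Statistics 101 | 4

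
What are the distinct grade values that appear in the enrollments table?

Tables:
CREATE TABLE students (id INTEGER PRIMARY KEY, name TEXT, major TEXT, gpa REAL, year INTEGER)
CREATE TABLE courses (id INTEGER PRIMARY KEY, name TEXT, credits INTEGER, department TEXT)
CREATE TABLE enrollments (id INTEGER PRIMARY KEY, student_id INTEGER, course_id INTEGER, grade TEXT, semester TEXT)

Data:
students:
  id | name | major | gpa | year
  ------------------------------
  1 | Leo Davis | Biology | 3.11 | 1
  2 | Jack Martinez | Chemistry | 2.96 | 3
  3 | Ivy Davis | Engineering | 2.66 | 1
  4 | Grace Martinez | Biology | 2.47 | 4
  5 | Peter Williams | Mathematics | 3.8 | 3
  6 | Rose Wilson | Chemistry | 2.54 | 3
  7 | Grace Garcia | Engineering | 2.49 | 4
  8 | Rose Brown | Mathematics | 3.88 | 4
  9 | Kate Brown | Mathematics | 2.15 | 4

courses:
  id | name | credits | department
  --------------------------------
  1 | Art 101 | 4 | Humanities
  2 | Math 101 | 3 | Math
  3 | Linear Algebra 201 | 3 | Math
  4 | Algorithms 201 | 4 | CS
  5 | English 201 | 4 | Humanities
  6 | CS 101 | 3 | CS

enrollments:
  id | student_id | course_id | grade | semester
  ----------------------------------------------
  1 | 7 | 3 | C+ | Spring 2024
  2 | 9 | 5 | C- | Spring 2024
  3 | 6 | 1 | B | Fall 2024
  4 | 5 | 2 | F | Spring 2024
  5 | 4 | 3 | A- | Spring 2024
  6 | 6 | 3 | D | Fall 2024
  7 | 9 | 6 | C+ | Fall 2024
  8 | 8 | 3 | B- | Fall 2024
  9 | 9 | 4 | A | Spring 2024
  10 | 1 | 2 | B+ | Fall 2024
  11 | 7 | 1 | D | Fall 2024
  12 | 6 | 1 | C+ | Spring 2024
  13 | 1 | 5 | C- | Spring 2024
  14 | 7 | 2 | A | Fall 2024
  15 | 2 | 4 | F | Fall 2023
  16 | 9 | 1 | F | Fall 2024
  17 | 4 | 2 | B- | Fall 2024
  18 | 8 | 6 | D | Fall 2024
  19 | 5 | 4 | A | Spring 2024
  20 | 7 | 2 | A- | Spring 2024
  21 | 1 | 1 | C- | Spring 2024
SELECT DISTINCT grade FROM enrollments

Execution result:
grade
C+
C-
B
F
A-
D
B-
A
B+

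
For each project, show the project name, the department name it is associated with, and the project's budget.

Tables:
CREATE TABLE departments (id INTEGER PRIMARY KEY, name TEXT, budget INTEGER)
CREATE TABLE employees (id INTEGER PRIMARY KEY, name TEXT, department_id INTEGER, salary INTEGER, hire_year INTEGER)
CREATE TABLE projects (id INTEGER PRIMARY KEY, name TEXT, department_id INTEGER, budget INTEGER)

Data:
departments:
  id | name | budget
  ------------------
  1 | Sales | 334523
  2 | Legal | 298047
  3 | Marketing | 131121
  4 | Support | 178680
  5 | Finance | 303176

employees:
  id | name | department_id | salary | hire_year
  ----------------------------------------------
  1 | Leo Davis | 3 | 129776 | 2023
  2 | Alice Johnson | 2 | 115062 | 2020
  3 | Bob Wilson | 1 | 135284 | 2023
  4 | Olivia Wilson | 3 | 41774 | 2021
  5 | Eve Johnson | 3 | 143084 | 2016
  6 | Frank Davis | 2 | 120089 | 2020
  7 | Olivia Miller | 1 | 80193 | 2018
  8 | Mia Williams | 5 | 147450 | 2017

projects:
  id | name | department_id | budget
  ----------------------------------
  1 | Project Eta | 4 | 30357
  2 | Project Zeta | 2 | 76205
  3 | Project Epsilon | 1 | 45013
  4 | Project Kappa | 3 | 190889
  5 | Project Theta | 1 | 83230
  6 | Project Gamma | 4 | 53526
SELECT c.name, p.name AS department, c.budget FROM projects c JOIN departments p ON c.department_id = p.id

Execution result:
name | department | budget
Project Eta | Support | 30357
Project Zeta | Legal | 76205
Project Epsilon | Sales | 45013
Project Kappa | Marketing | 190889
Project Theta | Sales | 83230
Project Gamma | Support | 53526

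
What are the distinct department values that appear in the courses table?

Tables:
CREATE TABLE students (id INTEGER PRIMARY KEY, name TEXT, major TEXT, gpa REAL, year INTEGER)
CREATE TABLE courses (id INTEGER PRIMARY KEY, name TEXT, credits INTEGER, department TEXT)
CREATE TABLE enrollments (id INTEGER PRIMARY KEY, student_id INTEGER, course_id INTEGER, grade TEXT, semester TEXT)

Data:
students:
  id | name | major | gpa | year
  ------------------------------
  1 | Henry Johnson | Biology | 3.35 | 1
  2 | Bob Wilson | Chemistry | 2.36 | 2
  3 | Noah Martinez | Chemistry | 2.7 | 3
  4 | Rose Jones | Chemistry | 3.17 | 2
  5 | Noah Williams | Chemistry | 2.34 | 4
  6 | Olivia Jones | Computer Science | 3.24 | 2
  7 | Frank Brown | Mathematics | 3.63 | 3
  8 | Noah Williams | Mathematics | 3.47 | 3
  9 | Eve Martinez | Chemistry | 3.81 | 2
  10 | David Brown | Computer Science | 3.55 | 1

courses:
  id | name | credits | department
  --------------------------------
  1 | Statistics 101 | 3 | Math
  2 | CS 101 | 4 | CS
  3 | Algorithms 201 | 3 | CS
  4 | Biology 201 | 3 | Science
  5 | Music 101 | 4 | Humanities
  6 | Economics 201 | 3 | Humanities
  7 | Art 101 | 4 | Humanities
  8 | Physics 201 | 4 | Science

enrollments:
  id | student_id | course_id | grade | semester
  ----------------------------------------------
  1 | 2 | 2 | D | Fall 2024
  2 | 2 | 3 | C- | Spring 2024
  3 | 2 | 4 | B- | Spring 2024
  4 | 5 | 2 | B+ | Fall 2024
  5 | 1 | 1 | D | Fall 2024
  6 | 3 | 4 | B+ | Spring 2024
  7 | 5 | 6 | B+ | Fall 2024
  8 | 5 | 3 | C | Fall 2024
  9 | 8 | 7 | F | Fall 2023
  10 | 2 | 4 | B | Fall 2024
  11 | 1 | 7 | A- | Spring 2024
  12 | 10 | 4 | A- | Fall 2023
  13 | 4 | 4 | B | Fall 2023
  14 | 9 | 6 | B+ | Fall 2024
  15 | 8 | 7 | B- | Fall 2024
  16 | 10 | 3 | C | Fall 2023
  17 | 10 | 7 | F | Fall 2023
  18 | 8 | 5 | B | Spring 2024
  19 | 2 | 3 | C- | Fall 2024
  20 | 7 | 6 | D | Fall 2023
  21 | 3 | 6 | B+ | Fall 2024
SELECT DISTINCT department FROM courses

Execution result:
department
Math
CS
Science
Humanities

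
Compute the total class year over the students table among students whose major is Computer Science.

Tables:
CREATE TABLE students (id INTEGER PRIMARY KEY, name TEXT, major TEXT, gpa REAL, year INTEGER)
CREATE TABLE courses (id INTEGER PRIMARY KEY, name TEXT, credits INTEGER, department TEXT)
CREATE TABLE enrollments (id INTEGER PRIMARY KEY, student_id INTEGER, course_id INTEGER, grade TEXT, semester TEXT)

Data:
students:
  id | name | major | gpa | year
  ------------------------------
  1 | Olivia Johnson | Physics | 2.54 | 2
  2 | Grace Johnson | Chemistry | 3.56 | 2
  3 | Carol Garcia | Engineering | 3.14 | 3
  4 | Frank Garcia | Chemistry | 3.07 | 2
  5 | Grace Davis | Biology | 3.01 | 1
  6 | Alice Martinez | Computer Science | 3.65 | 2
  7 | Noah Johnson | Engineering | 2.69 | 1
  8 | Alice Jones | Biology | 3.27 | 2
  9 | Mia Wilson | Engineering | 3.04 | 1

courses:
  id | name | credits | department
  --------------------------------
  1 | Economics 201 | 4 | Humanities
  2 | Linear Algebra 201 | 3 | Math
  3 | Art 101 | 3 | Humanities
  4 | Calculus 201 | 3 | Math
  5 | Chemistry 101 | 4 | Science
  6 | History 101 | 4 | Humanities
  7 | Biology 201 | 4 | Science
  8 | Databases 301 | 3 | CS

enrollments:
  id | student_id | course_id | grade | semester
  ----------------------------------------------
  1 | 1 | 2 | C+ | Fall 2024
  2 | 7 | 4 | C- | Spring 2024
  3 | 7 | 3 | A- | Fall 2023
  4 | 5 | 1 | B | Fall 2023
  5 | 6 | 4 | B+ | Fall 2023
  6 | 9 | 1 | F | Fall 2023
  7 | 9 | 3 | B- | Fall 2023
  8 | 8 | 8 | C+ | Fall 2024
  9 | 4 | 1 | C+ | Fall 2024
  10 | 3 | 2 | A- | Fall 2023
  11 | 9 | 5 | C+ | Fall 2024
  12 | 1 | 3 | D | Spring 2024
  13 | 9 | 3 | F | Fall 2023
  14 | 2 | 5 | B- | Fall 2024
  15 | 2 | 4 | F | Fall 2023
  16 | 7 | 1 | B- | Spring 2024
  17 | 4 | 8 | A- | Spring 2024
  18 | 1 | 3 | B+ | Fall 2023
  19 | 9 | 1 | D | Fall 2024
SELECT SUM(year) FROM students WHERE major = 'Computer Science'

Execution result:
2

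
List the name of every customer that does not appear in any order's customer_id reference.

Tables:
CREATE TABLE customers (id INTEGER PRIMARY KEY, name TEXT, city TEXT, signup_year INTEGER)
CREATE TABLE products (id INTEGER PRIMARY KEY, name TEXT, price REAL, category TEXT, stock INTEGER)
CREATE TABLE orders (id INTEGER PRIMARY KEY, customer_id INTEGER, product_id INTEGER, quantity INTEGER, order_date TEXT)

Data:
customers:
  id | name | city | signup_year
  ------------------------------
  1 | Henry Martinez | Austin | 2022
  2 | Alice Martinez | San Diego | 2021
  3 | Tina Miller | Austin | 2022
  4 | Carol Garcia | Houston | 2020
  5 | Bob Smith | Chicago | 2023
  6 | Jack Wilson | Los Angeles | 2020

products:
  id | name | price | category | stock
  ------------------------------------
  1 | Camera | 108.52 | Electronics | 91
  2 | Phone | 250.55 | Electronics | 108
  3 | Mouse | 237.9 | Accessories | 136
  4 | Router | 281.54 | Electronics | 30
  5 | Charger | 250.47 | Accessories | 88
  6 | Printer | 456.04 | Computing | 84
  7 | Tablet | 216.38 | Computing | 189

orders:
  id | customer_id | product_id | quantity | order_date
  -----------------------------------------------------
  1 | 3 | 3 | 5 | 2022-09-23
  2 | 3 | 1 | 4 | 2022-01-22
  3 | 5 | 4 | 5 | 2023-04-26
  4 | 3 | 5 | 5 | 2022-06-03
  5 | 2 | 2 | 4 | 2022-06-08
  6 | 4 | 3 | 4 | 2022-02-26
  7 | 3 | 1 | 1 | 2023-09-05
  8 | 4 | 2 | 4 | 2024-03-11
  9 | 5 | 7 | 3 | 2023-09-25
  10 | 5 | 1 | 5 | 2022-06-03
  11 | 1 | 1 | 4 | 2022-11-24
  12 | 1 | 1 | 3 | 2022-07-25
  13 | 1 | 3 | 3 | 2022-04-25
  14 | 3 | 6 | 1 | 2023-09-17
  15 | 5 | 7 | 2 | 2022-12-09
SELECT p.name FROM customers p LEFT JOIN orders c ON c.customer_id = p.id WHERE c.id IS NULL

Execution result:
Jack Wilson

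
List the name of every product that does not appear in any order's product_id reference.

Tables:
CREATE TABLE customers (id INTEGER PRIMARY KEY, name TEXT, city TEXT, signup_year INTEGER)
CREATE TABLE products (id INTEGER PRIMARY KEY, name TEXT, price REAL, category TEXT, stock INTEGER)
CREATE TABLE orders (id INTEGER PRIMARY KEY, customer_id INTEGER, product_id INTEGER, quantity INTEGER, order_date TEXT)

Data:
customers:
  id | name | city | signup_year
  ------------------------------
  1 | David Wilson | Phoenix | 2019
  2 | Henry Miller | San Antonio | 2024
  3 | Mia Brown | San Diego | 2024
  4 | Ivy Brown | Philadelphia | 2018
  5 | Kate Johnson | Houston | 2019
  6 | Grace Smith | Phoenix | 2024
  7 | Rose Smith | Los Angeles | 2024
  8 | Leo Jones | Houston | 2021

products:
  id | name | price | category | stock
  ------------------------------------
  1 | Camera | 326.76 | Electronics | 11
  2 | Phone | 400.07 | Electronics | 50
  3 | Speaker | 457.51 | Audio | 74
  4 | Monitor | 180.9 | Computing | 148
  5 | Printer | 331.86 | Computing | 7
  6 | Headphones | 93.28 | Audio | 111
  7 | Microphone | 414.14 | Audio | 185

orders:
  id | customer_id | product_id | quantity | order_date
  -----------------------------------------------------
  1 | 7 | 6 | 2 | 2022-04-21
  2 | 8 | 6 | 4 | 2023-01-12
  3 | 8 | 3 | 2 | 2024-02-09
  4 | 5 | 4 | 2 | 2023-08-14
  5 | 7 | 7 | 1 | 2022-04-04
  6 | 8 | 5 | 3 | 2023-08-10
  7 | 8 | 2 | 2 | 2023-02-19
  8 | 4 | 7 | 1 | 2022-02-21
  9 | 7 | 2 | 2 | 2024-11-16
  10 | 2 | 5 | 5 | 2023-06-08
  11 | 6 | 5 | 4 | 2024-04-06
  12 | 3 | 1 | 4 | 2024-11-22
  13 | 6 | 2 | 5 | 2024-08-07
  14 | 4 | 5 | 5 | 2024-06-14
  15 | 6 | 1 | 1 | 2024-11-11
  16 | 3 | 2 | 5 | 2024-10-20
SELECT p.name FROM products p LEFT JOIN orders c ON c.product_id = p.id WHERE c.id IS NULL

Execution result:
(no rows)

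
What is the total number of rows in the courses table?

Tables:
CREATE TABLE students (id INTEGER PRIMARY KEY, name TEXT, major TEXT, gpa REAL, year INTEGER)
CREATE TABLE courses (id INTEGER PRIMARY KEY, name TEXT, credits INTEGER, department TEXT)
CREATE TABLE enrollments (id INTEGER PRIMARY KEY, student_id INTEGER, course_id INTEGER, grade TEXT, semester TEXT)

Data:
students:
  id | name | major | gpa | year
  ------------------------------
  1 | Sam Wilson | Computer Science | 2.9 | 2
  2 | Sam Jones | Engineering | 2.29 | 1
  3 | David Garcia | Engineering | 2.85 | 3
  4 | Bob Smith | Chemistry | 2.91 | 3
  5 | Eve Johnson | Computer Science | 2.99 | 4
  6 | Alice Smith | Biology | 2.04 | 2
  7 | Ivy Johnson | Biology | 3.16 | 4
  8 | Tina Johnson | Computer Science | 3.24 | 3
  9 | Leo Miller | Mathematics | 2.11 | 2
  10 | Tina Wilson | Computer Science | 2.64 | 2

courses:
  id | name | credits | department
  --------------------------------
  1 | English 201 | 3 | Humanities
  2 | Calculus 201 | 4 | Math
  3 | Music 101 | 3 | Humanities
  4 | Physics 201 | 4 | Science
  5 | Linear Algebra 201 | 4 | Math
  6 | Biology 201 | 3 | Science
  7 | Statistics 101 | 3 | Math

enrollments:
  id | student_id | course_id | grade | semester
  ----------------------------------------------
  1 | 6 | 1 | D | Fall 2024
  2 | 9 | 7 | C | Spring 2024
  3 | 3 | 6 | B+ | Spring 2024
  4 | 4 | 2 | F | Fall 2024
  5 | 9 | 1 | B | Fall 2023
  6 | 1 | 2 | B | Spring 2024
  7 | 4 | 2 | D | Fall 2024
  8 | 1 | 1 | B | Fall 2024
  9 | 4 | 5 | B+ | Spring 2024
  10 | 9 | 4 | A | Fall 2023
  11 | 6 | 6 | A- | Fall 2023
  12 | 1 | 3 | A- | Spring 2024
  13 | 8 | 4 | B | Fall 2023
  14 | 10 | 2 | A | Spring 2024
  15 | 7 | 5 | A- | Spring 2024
SELECT COUNT(*) FROM courses

Execution result:
7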